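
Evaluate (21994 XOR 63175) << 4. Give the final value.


Step 1: 21994 ^ 63175 = 41773
Step 2: 41773 << 4 = 668368

668368


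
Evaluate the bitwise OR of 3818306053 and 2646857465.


0b11100011100101101011101000000101 | 0b10011101110000111101011011111001 = 0b11111111110101111111111011111101 = 4292345597

4292345597


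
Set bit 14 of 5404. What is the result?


5404 | (1 << 14) = 5404 | 16384 = 21788

21788


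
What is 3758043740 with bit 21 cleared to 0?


3758043740 & ~(1 << 21) = 3755946588

3755946588


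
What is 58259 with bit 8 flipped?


58259 ^ (1 << 8) = 58259 ^ 256 = 58003

58003


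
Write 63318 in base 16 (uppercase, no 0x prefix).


63318 = F756 hex

F756


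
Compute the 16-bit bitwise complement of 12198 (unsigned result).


~0b10111110100110 = 0b1101000001011001 = 53337 (16-bit unsigned)

53337


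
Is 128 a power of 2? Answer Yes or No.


0b10000000. Only one bit set => Yes

Yes


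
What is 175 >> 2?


0b10101111 >> 2 = 0b101011 = 43

43


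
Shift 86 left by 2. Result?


0b1010110 << 2 = 0b101011000 = 344

344


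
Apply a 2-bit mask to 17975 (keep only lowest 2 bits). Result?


17975 & 3 = 3

3


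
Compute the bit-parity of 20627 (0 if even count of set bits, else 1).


0b101000010010011 has 6 ones => parity 0

0


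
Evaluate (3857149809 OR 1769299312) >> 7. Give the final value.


Step 1: 3857149809 | 1769299312 = 3992420209
Step 2: 3992420209 >> 7 = 31190782

31190782


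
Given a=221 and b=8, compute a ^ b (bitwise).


221 ^ 8 = 213

213


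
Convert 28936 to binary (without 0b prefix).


28936 = 111000100001000 in binary

111000100001000


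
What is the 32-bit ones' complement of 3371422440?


3371422440 ^ 4294967295 = 923544855

923544855


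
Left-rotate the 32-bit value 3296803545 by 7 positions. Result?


Rotate 0b11000100100000010011101011011001 left by 7 (32-bit) = 0b1000000100111010110110011100010 = 1084058850

1084058850


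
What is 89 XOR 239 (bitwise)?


0b1011001 ^ 0b11101111 = 0b10110110 = 182

182


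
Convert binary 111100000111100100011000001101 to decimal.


111100000111100100011000001101 in decimal = 1008616973

1008616973


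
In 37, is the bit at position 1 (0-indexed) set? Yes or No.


0b100101, bit 1 = 0. No

No


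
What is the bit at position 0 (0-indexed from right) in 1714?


0b11010110010, position 0 = 0

0


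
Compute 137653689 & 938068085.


0b1000001101000110110110111001 & 0b110111111010011100100001110101 = 0b1000000100100000110001 = 2115633

2115633


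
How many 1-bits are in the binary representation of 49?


0b110001 has 3 set bits

3


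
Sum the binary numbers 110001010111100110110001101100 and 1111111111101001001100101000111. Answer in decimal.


110001010111100110110001101100 + 1111111111101001001100101000111 = 10110001010100110000010110110011 = 2975008179

2975008179


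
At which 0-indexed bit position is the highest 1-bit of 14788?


0b11100111000100. Highest set bit at position 13

13


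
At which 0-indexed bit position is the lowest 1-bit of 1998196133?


0b1110111000110100000110110100101. Lowest set bit at position 0

0


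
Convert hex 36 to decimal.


36 hex = 54 decimal

54


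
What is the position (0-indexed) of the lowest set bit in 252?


0b11111100. Lowest set bit at position 2

2


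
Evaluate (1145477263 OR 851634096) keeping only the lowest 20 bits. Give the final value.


Step 1: 1145477263 | 851634096 = 1992753087
Step 2: 1992753087 & 1048575 = 458687

458687


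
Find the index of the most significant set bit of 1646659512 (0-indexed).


0b1100010001001100000011110111000. Highest set bit at position 30

30


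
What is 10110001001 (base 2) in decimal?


10110001001 in decimal = 1417

1417


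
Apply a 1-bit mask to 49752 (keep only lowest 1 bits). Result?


49752 & 1 = 0

0


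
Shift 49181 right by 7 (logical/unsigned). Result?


0b1100000000011101 >> 7 = 0b110000000 = 384

384


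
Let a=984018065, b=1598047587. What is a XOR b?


984018065 ^ 1598047587 = 1709615602

1709615602


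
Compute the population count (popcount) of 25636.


0b110010000100100 has 5 set bits

5


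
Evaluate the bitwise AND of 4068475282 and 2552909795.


0b11110010100000000000000110010010 & 0b10011000001010100100111111100011 = 0b10010000000000000000000110000010 = 2415919490

2415919490


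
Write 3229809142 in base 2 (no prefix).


3229809142 = 11000000100000101111100111110110 in binary

11000000100000101111100111110110


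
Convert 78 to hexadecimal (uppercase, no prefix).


78 = 4E hex

4E


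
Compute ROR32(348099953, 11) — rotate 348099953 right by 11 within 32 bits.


Rotate 0b10100101111111001010101110001 right by 11 (32-bit) = 0b10101110001000101001011111110010 = 2921502706

2921502706


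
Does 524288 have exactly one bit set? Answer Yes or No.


0b10000000000000000000. Only one bit set => Yes

Yes


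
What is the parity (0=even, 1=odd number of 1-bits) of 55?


0b110111 has 5 ones => parity 1

1


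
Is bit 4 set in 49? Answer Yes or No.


0b110001, bit 4 = 1. Yes

Yes


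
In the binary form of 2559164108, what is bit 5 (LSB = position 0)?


0b10011000100010011011111011001100, position 5 = 0

0


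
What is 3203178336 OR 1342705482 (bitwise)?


0b10111110111011001001111101100000 | 0b1010000000010000000111101001010 = 0b11111110111011001001111101101010 = 4276920170

4276920170


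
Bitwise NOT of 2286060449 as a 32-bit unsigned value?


~0b10001000010000101000001110100001 = 0b1110111101111010111110001011110 = 2008906846 (32-bit unsigned)

2008906846


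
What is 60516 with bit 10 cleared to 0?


60516 & ~(1 << 10) = 59492

59492


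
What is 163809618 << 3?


0b1001110000111000100101010010 << 3 = 0b1001110000111000100101010010000 = 1310476944

1310476944


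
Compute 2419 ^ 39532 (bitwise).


0b100101110011 ^ 0b1001101001101100 = 0b1001001100011111 = 37663

37663


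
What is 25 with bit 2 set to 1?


25 | (1 << 2) = 25 | 4 = 29

29


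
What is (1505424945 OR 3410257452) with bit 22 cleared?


Step 1: 1505424945 | 3410257452 = 3690919485
Step 2: 3690919485 & ~(1 << 22) = 3686725181

3686725181


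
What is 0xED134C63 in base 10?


ED134C63 hex = 3977464931 decimal

3977464931


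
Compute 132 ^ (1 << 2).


132 ^ (1 << 2) = 132 ^ 4 = 128

128


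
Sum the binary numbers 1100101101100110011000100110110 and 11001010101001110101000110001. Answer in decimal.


1100101101100110011000100110110 + 11001010101001110101000110001 = 1111111000010000001101101100111 = 2131237735

2131237735


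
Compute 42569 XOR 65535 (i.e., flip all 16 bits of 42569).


42569 ^ 65535 = 22966

22966


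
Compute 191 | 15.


0b10111111 | 0b1111 = 0b10111111 = 191

191


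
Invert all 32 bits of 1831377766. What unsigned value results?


1831377766 ^ 4294967295 = 2463589529

2463589529


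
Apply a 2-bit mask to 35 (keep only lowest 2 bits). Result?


35 & 3 = 3

3


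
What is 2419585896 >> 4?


0b10010000001101111111001101101000 >> 4 = 0b1001000000110111111100110110 = 151224118

151224118


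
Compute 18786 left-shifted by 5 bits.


0b100100101100010 << 5 = 0b10010010110001000000 = 601152

601152


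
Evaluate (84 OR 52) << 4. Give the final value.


Step 1: 84 | 52 = 116
Step 2: 116 << 4 = 1856

1856


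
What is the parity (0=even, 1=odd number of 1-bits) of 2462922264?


0b10010010110011010011011000011000 has 14 ones => parity 0

0


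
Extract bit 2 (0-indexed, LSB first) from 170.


0b10101010, position 2 = 0

0


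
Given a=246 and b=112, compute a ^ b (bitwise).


246 ^ 112 = 134

134


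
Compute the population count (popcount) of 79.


0b1001111 has 5 set bits

5


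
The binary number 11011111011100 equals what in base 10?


11011111011100 in decimal = 14300

14300


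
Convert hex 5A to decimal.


5A hex = 90 decimal

90


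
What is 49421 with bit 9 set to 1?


49421 | (1 << 9) = 49421 | 512 = 49933

49933


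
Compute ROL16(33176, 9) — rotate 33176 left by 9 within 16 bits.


Rotate 0b1000000110011000 left by 9 (16-bit) = 0b11000100000011 = 12547

12547


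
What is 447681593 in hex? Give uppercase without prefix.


447681593 = 1AAF1439 hex

1AAF1439


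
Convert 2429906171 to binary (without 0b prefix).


2429906171 = 10010000110101010110110011111011 in binary

10010000110101010110110011111011


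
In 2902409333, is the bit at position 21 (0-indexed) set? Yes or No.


0b10101100111111110100000001110101, bit 21 = 1. Yes

Yes


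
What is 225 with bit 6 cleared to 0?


225 & ~(1 << 6) = 161

161


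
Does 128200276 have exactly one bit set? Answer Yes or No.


0b111101001000010111001010100. Multiple bits set => No

No


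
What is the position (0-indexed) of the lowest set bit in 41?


0b101001. Lowest set bit at position 0

0


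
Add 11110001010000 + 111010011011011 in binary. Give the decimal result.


11110001010000 + 111010011011011 = 1011000100101011 = 45355

45355


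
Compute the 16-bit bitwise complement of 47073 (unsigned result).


~0b1011011111100001 = 0b100100000011110 = 18462 (16-bit unsigned)

18462


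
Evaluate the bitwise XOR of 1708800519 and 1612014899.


0b1100101110110100011101000000111 ^ 0b1100000000101010110010100110011 = 0b101110011110101111100110100 = 97476404

97476404


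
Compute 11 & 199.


0b1011 & 0b11000111 = 0b11 = 3

3


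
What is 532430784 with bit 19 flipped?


532430784 ^ (1 << 19) = 532430784 ^ 524288 = 531906496

531906496


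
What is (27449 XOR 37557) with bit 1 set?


Step 1: 27449 ^ 37557 = 63884
Step 2: 63884 | (1 << 1) = 63884 | 2 = 63886

63886


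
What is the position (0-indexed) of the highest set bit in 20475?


0b100111111111011. Highest set bit at position 14

14


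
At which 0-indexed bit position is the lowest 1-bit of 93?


0b1011101. Lowest set bit at position 0

0


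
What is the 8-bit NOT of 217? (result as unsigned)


~0b11011001 = 0b100110 = 38 (8-bit unsigned)

38


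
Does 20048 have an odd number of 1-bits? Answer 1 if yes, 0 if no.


0b100111001010000 has 6 ones => parity 0

0


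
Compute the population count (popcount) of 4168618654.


0b11111000011110000001001010011110 has 16 set bits

16


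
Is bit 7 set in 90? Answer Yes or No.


0b1011010, bit 7 = 0. No

No


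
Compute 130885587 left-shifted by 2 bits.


0b111110011010010011111010011 << 2 = 0b11111001101001001111101001100 = 523542348

523542348


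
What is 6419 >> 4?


0b1100100010011 >> 4 = 0b110010001 = 401

401


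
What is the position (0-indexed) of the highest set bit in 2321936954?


0b10001010011001011111001000111010. Highest set bit at position 31

31


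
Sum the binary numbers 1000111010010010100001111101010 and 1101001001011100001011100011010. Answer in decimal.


1000111010010010100001111101010 + 1101001001011100001011100011010 = 10110000011101110101101100000100 = 2960612100

2960612100


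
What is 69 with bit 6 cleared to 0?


69 & ~(1 << 6) = 5

5


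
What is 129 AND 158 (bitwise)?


0b10000001 & 0b10011110 = 0b10000000 = 128

128


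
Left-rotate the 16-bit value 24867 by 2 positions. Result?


Rotate 0b110000100100011 left by 2 (16-bit) = 0b1000010010001101 = 33933

33933


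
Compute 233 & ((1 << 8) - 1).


233 & 255 = 233

233


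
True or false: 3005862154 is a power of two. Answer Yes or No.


0b10110011001010011101000100001010. Multiple bits set => No

No


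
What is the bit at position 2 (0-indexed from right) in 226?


0b11100010, position 2 = 0

0


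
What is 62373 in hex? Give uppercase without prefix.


62373 = F3A5 hex

F3A5


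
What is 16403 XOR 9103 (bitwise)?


0b100000000010011 ^ 0b10001110001111 = 0b110001110011100 = 25500

25500


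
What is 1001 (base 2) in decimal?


1001 in decimal = 9

9


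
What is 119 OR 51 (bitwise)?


0b1110111 | 0b110011 = 0b1110111 = 119

119


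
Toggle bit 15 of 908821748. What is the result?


908821748 ^ (1 << 15) = 908821748 ^ 32768 = 908788980

908788980


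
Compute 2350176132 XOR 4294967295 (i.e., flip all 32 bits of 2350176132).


2350176132 ^ 4294967295 = 1944791163

1944791163


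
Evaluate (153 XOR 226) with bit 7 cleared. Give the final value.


Step 1: 153 ^ 226 = 123
Step 2: 123 & ~(1 << 7) = 123

123


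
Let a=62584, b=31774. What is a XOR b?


62584 ^ 31774 = 34918

34918


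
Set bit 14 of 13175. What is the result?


13175 | (1 << 14) = 13175 | 16384 = 29559

29559


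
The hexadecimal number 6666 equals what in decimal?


6666 hex = 26214 decimal

26214


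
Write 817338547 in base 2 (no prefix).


817338547 = 110000101101111001100010110011 in binary

110000101101111001100010110011


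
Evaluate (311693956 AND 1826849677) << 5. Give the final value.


Step 1: 311693956 & 1826849677 = 8389252
Step 2: 8389252 << 5 = 268456064

268456064


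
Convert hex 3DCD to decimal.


3DCD hex = 15821 decimal

15821


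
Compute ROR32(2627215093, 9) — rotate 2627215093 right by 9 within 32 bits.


Rotate 0b10011100100110000001111011110101 right by 9 (32-bit) = 0b1111010110011100100110000001111 = 2060340239

2060340239


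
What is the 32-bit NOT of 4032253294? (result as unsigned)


~0b11110000010101110100110101101110 = 0b1111101010001011001010010001 = 262714001 (32-bit unsigned)

262714001


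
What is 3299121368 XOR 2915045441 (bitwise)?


0b11000100101001001001100011011000 ^ 0b10101101110000000001000001000001 = 0b1101001011001001000100010011001 = 1768196249

1768196249


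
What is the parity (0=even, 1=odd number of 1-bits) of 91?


0b1011011 has 5 ones => parity 1

1


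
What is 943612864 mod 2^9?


943612864 & 511 = 448

448


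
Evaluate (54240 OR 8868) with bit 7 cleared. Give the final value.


Step 1: 54240 | 8868 = 62436
Step 2: 62436 & ~(1 << 7) = 62308

62308


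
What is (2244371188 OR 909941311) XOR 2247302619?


Step 1: 2244371188 | 909941311 = 3086940927
Step 2: 3086940927 ^ 2247302619 = 839771940

839771940


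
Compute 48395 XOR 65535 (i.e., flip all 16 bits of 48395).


48395 ^ 65535 = 17140

17140


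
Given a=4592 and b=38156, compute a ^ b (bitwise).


4592 ^ 38156 = 34044

34044


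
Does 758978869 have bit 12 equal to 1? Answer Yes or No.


0b101101001111010001100100110101, bit 12 = 1. Yes

Yes


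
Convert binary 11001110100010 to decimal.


11001110100010 in decimal = 13218

13218


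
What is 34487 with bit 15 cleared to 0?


34487 & ~(1 << 15) = 1719

1719


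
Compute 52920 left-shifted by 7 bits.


0b1100111010111000 << 7 = 0b11001110101110000000000 = 6773760

6773760


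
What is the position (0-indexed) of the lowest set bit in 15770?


0b11110110011010. Lowest set bit at position 1

1


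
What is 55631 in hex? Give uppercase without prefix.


55631 = D94F hex

D94F


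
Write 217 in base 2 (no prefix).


217 = 11011001 in binary

11011001


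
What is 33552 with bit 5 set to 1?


33552 | (1 << 5) = 33552 | 32 = 33584

33584


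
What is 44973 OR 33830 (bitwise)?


0b1010111110101101 | 0b1000010000100110 = 0b1010111110101111 = 44975

44975


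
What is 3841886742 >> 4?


0b11100100111111101000101000010110 >> 4 = 0b1110010011111110100010100001 = 240117921

240117921


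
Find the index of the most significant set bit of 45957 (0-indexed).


0b1011001110000101. Highest set bit at position 15

15


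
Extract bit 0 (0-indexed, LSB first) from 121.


0b1111001, position 0 = 1

1


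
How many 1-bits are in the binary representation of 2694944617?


0b10100000101000011001011101101001 has 14 set bits

14


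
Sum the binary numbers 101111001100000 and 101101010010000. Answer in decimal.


101111001100000 + 101101010010000 = 1011100011110000 = 47344

47344


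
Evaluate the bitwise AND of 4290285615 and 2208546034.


0b11111111101110001001000000101111 & 0b10000011101000111011110011110010 = 0b10000011101000001001000000100010 = 2208337954

2208337954


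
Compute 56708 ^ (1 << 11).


56708 ^ (1 << 11) = 56708 ^ 2048 = 54660

54660


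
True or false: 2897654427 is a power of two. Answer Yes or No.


0b10101100101101101011001010011011. Multiple bits set => No

No


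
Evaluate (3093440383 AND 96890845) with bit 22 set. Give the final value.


Step 1: 3093440383 & 96890845 = 4335453
Step 2: 4335453 | (1 << 22) = 4335453 | 4194304 = 4335453

4335453


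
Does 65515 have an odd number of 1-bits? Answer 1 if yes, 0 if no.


0b1111111111101011 has 14 ones => parity 0

0


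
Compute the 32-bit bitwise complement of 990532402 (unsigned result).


~0b111011000010100101001100110010 = 0b11000100111101011010110011001101 = 3304434893 (32-bit unsigned)

3304434893


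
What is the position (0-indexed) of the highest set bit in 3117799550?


0b10111001110101011101100001111110. Highest set bit at position 31

31


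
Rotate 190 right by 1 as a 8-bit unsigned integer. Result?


Rotate 0b10111110 right by 1 (8-bit) = 0b1011111 = 95

95


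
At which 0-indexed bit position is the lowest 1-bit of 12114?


0b10111101010010. Lowest set bit at position 1

1


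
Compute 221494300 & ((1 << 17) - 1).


221494300 & 131071 = 113692

113692


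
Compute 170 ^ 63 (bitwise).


0b10101010 ^ 0b111111 = 0b10010101 = 149

149


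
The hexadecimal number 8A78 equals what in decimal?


8A78 hex = 35448 decimal

35448


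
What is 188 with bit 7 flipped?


188 ^ (1 << 7) = 188 ^ 128 = 60

60


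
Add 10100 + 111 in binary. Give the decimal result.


10100 + 111 = 11011 = 27

27


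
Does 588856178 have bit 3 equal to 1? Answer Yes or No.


0b100011000110010011101101110010, bit 3 = 0. No

No


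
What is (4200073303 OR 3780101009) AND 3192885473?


Step 1: 4200073303 | 3780101009 = 4217359319
Step 2: 4217359319 & 3192885473 = 3125772481

3125772481


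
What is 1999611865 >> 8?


0b1110111001011111010011111011001 >> 8 = 0b11101110010111110100111 = 7810983

7810983


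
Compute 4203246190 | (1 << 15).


4203246190 | (1 << 15) = 4203246190 | 32768 = 4203278958

4203278958


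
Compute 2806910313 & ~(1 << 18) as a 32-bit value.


2806910313 & ~(1 << 18) = 2806648169

2806648169


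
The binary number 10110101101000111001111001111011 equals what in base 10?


10110101101000111001111001111011 in decimal = 3047399035

3047399035


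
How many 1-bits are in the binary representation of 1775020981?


0b1101001110011001010101110110101 has 18 set bits

18


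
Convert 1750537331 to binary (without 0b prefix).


1750537331 = 1101000010101110001010001110011 in binary

1101000010101110001010001110011


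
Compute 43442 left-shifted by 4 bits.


0b1010100110110010 << 4 = 0b10101001101100100000 = 695072

695072


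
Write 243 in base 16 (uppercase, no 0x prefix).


243 = F3 hex

F3


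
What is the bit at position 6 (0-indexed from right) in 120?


0b1111000, position 6 = 1

1


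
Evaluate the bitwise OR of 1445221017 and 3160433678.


0b1010110001001000101001010011001 | 0b10111100011000000110010000001110 = 0b11111110011001000111011010011111 = 4267996831

4267996831


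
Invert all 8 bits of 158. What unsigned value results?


158 ^ 255 = 97

97


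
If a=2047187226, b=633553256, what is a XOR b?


2047187226 ^ 633553256 = 1606867058

1606867058


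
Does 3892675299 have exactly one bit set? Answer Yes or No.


0b11101000000001011000001011100011. Multiple bits set => No

No


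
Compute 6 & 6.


0b110 & 0b110 = 0b110 = 6

6


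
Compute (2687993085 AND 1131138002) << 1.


Step 1: 2687993085 & 1131138002 = 2326736
Step 2: 2326736 << 1 = 4653472

4653472


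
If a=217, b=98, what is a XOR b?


217 ^ 98 = 187

187


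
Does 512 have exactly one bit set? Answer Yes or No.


0b1000000000. Only one bit set => Yes

Yes


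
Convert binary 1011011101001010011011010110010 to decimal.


1011011101001010011011010110010 in decimal = 1537554098

1537554098


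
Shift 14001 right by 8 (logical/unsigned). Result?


0b11011010110001 >> 8 = 0b110110 = 54

54


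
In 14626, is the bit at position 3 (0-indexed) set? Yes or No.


0b11100100100010, bit 3 = 0. No

No


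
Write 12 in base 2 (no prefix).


12 = 1100 in binary

1100


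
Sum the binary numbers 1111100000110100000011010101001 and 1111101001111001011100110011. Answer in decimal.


1111100000110100000011010101001 + 1111101001111001011100110011 = 10001011110000011001110111011100 = 2344721884

2344721884


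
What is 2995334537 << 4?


0b10110010100010010010110110001001 << 4 = 0b101100101000100100101101100010010000 = 47925352592

47925352592


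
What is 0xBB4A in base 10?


BB4A hex = 47946 decimal

47946


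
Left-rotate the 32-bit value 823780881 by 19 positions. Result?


Rotate 0b110001000110011110011000010001 left by 19 (32-bit) = 0b110000100010011000100011001111 = 814319823

814319823


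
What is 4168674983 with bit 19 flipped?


4168674983 ^ (1 << 19) = 4168674983 ^ 524288 = 4168150695

4168150695


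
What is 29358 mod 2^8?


29358 & 255 = 174

174


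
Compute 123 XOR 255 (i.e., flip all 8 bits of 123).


123 ^ 255 = 132

132


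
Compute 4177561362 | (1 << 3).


4177561362 | (1 << 3) = 4177561362 | 8 = 4177561370

4177561370


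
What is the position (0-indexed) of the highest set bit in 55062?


0b1101011100010110. Highest set bit at position 15

15


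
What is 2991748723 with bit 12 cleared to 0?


2991748723 & ~(1 << 12) = 2991744627

2991744627


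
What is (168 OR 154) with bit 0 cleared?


Step 1: 168 | 154 = 186
Step 2: 186 & ~(1 << 0) = 186

186


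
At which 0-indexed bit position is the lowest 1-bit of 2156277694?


0b10000000100001100010111110111110. Lowest set bit at position 1

1


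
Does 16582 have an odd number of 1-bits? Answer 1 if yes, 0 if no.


0b100000011000110 has 5 ones => parity 1

1


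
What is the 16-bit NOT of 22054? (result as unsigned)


~0b101011000100110 = 0b1010100111011001 = 43481 (16-bit unsigned)

43481


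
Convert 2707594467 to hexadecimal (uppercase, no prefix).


2707594467 = A1629CE3 hex

A1629CE3


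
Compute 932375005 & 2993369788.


0b110111100100101110100111011101 & 0b10110010011010110011001010111100 = 0b110010000000100010000010011100 = 839000220

839000220


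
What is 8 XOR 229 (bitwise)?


0b1000 ^ 0b11100101 = 0b11101101 = 237

237


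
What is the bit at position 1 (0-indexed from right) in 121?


0b1111001, position 1 = 0

0


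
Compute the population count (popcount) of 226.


0b11100010 has 4 set bits

4


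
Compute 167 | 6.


0b10100111 | 0b110 = 0b10100111 = 167

167


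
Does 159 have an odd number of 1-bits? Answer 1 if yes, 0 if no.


0b10011111 has 6 ones => parity 0

0


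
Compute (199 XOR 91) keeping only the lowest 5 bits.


Step 1: 199 ^ 91 = 156
Step 2: 156 & 31 = 28

28


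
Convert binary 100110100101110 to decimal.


100110100101110 in decimal = 19758

19758


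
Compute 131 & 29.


0b10000011 & 0b11101 = 0b1 = 1

1


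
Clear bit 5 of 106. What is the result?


106 & ~(1 << 5) = 74

74


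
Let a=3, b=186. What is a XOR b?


3 ^ 186 = 185

185


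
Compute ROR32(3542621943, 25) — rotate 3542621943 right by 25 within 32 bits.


Rotate 0b11010011001010000001111011110111 right by 25 (32-bit) = 0b10010100000011110111101111101001 = 2484042729

2484042729


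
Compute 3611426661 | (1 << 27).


3611426661 | (1 << 27) = 3611426661 | 134217728 = 3745644389

3745644389


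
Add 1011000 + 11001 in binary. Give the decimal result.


1011000 + 11001 = 1110001 = 113

113


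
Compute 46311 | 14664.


0b1011010011100111 | 0b11100101001000 = 0b1011110111101111 = 48623

48623


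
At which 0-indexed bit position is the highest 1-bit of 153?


0b10011001. Highest set bit at position 7

7


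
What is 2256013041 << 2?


0b10000110011110000000011011110001 << 2 = 0b1000011001111000000001101111000100 = 9024052164

9024052164


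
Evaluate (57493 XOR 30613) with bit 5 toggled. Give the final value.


Step 1: 57493 ^ 30613 = 38656
Step 2: 38656 ^ (1 << 5) = 38656 ^ 32 = 38688

38688


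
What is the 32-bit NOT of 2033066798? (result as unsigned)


~0b1111001001011100010001100101110 = 0b10000110110100011101110011010001 = 2261900497 (32-bit unsigned)

2261900497


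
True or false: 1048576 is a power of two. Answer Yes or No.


0b100000000000000000000. Only one bit set => Yes

Yes


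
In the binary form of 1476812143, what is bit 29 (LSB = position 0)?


0b1011000000001100101110101101111, position 29 = 0

0


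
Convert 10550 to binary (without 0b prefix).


10550 = 10100100110110 in binary

10100100110110


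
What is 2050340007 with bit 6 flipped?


2050340007 ^ (1 << 6) = 2050340007 ^ 64 = 2050340071

2050340071


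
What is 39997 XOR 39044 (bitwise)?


0b1001110000111101 ^ 0b1001100010000100 = 0b10010111001 = 1209

1209


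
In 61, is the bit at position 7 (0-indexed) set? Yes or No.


0b111101, bit 7 = 0. No

No


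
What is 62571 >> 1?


0b1111010001101011 >> 1 = 0b111101000110101 = 31285

31285


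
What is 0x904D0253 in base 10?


904D0253 hex = 2420965971 decimal

2420965971


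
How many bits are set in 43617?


0b1010101001100001 has 7 set bits

7


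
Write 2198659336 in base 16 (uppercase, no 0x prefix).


2198659336 = 830CE108 hex

830CE108


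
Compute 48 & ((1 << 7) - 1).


48 & 127 = 48

48


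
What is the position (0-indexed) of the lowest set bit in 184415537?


0b1010111111011111010100110001. Lowest set bit at position 0

0


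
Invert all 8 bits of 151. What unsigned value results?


151 ^ 255 = 104

104


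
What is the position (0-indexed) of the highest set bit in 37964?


0b1001010001001100. Highest set bit at position 15

15


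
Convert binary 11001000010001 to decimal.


11001000010001 in decimal = 12817

12817


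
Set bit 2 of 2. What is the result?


2 | (1 << 2) = 2 | 4 = 6

6


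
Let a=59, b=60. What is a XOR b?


59 ^ 60 = 7

7


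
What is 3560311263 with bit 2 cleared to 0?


3560311263 & ~(1 << 2) = 3560311259

3560311259


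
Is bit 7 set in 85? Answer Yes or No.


0b1010101, bit 7 = 0. No

No


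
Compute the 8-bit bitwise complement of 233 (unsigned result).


~0b11101001 = 0b10110 = 22 (8-bit unsigned)

22


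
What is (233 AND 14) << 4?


Step 1: 233 & 14 = 8
Step 2: 8 << 4 = 128

128


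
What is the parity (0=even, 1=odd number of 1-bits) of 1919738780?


0b1110010011011001110001110011100 has 17 ones => parity 1

1


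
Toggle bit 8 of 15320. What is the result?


15320 ^ (1 << 8) = 15320 ^ 256 = 15064

15064


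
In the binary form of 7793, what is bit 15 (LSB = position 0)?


0b1111001110001, position 15 = 0

0


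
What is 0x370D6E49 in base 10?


370D6E49 hex = 923627081 decimal

923627081


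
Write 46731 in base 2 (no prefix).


46731 = 1011011010001011 in binary

1011011010001011


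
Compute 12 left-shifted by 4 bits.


0b1100 << 4 = 0b11000000 = 192

192


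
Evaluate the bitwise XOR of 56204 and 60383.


0b1101101110001100 ^ 0b1110101111011111 = 0b11000001010011 = 12371

12371


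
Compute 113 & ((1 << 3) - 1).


113 & 7 = 1

1


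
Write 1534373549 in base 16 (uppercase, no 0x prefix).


1534373549 = 5B74AEAD hex

5B74AEAD


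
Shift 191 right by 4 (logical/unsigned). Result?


0b10111111 >> 4 = 0b1011 = 11

11


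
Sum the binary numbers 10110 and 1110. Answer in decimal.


10110 + 1110 = 100100 = 36

36


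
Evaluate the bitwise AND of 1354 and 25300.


0b10101001010 & 0b110001011010100 = 0b1000000 = 64

64


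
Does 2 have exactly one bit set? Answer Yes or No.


0b10. Only one bit set => Yes

Yes


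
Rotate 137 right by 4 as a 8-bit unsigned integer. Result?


Rotate 0b10001001 right by 4 (8-bit) = 0b10011000 = 152

152


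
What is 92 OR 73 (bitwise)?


0b1011100 | 0b1001001 = 0b1011101 = 93

93


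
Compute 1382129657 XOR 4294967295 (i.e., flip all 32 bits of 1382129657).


1382129657 ^ 4294967295 = 2912837638

2912837638


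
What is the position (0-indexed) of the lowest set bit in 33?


0b100001. Lowest set bit at position 0

0


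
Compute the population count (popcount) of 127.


0b1111111 has 7 set bits

7


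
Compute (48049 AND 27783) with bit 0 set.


Step 1: 48049 & 27783 = 10369
Step 2: 10369 | (1 << 0) = 10369 | 1 = 10369

10369


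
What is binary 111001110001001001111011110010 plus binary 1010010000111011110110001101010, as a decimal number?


111001110001001001111011110010 + 1010010000111011110110001101010 = 10001011111000101000101101011100 = 2346879836

2346879836


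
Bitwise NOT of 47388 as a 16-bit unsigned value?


~0b1011100100011100 = 0b100011011100011 = 18147 (16-bit unsigned)

18147


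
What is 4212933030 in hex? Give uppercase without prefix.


4212933030 = FB1C41A6 hex

FB1C41A6


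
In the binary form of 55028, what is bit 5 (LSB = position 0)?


0b1101011011110100, position 5 = 1

1


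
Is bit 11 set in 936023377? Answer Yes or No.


0b110111110010101001010101010001, bit 11 = 0. No

No


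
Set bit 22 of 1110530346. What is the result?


1110530346 | (1 << 22) = 1110530346 | 4194304 = 1114724650

1114724650


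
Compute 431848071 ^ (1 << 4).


431848071 ^ (1 << 4) = 431848071 ^ 16 = 431848087

431848087


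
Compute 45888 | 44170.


0b1011001101000000 | 0b1010110010001010 = 0b1011111111001010 = 49098

49098


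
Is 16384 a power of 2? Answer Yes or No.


0b100000000000000. Only one bit set => Yes

Yes


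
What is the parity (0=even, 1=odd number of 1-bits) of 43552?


0b1010101000100000 has 5 ones => parity 1

1


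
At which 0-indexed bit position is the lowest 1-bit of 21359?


0b101001101101111. Lowest set bit at position 0

0


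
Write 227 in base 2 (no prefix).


227 = 11100011 in binary

11100011


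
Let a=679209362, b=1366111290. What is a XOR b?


679209362 ^ 1366111290 = 2031541672

2031541672


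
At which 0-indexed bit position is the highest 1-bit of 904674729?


0b110101111011000011110110101001. Highest set bit at position 29

29


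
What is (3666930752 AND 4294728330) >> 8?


Step 1: 3666930752 & 4294728330 = 3666888704
Step 2: 3666888704 >> 8 = 14323784

14323784


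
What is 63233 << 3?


0b1111011100000001 << 3 = 0b1111011100000001000 = 505864

505864


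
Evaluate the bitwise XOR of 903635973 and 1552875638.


0b110101110111000110010000000101 ^ 0b1011100100011110000000001110110 = 0b1101001010100110110010001110011 = 1767072883

1767072883


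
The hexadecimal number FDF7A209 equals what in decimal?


FDF7A209 hex = 4260864521 decimal

4260864521


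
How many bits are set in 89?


0b1011001 has 4 set bits

4


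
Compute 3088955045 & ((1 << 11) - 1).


3088955045 & 2047 = 1701

1701


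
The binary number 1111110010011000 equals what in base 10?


1111110010011000 in decimal = 64664

64664


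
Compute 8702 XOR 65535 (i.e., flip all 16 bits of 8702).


8702 ^ 65535 = 56833

56833


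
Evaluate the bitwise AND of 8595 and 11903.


0b10000110010011 & 0b10111001111111 = 0b10000000010011 = 8211

8211


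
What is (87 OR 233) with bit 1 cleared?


Step 1: 87 | 233 = 255
Step 2: 255 & ~(1 << 1) = 253

253


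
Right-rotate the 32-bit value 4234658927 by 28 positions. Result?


Rotate 0b11111100011001111100010001101111 right by 28 (32-bit) = 0b11000110011111000100011011111111 = 3330033407

3330033407


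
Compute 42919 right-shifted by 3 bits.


0b1010011110100111 >> 3 = 0b1010011110100 = 5364

5364


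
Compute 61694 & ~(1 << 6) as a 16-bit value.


61694 & ~(1 << 6) = 61630

61630


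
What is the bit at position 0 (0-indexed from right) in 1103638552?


0b1000001110010000011000000011000, position 0 = 0

0


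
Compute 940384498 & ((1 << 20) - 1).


940384498 & 1048575 = 860402

860402


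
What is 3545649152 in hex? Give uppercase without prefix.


3545649152 = D3565000 hex

D3565000


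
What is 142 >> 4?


0b10001110 >> 4 = 0b1000 = 8

8


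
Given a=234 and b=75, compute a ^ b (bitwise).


234 ^ 75 = 161

161


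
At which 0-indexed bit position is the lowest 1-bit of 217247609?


0b1100111100101110111101111001. Lowest set bit at position 0

0


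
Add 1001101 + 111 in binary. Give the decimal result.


1001101 + 111 = 1010100 = 84

84


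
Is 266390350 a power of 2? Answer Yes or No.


0b1111111000001100101101001110. Multiple bits set => No

No


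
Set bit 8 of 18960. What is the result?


18960 | (1 << 8) = 18960 | 256 = 19216

19216


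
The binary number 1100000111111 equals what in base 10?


1100000111111 in decimal = 6207

6207


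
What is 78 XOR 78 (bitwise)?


0b1001110 ^ 0b1001110 = 0b0 = 0

0


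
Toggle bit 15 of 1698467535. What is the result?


1698467535 ^ (1 << 15) = 1698467535 ^ 32768 = 1698434767

1698434767


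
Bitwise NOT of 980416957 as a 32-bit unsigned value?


~0b111010011011111111100110111101 = 0b11000101100100000000011001000010 = 3314550338 (32-bit unsigned)

3314550338


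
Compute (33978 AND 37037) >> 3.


Step 1: 33978 & 37037 = 32936
Step 2: 32936 >> 3 = 4117

4117


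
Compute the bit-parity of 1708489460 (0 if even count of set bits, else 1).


0b1100101110101010111101011110100 has 19 ones => parity 1

1


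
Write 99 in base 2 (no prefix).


99 = 1100011 in binary

1100011


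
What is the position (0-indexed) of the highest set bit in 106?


0b1101010. Highest set bit at position 6

6


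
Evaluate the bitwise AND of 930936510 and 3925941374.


0b110111011111001111011010111110 & 0b11101010000000010001110001111110 = 0b100010000000000001010000111110 = 570430526

570430526


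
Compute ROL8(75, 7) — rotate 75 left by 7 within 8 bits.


Rotate 0b1001011 left by 7 (8-bit) = 0b10100101 = 165

165


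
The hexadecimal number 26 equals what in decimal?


26 hex = 38 decimal

38


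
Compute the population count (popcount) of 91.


0b1011011 has 5 set bits

5


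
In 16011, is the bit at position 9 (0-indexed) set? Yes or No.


0b11111010001011, bit 9 = 1. Yes

Yes


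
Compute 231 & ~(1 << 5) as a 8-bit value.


231 & ~(1 << 5) = 199

199


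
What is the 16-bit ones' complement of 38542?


38542 ^ 65535 = 26993

26993


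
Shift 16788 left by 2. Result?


0b100000110010100 << 2 = 0b10000011001010000 = 67152

67152


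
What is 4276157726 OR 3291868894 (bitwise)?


0b11111110111000001111110100011110 | 0b11000100001101011110111011011110 = 0b11111110111101011111111111011110 = 4277534686

4277534686


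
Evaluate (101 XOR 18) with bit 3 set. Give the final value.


Step 1: 101 ^ 18 = 119
Step 2: 119 | (1 << 3) = 119 | 8 = 127

127


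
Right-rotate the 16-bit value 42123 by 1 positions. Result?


Rotate 0b1010010010001011 right by 1 (16-bit) = 0b1101001001000101 = 53829

53829


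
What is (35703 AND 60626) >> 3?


Step 1: 35703 & 60626 = 34898
Step 2: 34898 >> 3 = 4362

4362


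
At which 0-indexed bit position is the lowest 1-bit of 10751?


0b10100111111111. Lowest set bit at position 0

0


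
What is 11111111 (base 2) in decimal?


11111111 in decimal = 255

255


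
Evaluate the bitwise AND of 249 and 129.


0b11111001 & 0b10000001 = 0b10000001 = 129

129


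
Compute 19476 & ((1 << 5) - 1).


19476 & 31 = 20

20


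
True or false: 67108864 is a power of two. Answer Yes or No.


0b100000000000000000000000000. Only one bit set => Yes

Yes


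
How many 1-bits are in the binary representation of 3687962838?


0b11011011110100011101100011010110 has 19 set bits

19


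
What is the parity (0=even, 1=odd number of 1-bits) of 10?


0b1010 has 2 ones => parity 0

0


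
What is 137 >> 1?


0b10001001 >> 1 = 0b1000100 = 68

68


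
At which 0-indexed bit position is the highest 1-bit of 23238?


0b101101011000110. Highest set bit at position 14

14


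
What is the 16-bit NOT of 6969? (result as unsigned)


~0b1101100111001 = 0b1110010011000110 = 58566 (16-bit unsigned)

58566


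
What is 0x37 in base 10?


37 hex = 55 decimal

55


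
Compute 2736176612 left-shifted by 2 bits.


0b10100011000101101011110111100100 << 2 = 0b1010001100010110101111011110010000 = 10944706448

10944706448


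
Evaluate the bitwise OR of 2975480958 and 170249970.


0b10110001010110100011110001111110 | 0b1010001001011100111011110010 = 0b10111011011111111111111011111110 = 3145727742

3145727742


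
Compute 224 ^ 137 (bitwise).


0b11100000 ^ 0b10001001 = 0b1101001 = 105

105


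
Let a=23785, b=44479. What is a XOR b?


23785 ^ 44479 = 61782

61782


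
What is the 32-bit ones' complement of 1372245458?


1372245458 ^ 4294967295 = 2922721837

2922721837


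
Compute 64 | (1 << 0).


64 | (1 << 0) = 64 | 1 = 65

65


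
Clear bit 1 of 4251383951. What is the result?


4251383951 & ~(1 << 1) = 4251383949

4251383949


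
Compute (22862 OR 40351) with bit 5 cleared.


Step 1: 22862 | 40351 = 56799
Step 2: 56799 & ~(1 << 5) = 56799

56799


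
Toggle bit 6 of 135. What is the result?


135 ^ (1 << 6) = 135 ^ 64 = 199

199


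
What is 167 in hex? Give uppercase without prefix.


167 = A7 hex

A7


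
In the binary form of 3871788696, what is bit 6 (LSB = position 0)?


0b11100110110001101100111010011000, position 6 = 0

0


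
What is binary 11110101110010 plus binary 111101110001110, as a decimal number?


11110101110010 + 111101110001110 = 1011100100000000 = 47360

47360


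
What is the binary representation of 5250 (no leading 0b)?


5250 = 1010010000010 in binary

1010010000010


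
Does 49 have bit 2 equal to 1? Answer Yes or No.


0b110001, bit 2 = 0. No

No


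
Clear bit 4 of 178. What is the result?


178 & ~(1 << 4) = 162

162


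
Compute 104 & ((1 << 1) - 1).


104 & 1 = 0

0


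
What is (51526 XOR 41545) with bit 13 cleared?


Step 1: 51526 ^ 41545 = 27407
Step 2: 27407 & ~(1 << 13) = 19215

19215


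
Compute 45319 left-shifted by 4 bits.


0b1011000100000111 << 4 = 0b10110001000001110000 = 725104

725104


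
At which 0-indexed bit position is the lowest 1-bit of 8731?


0b10001000011011. Lowest set bit at position 0

0
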